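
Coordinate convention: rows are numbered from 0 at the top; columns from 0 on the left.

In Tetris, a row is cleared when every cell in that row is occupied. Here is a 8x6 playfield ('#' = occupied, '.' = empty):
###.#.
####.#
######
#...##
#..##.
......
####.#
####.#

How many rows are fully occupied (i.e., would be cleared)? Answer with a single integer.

Answer: 1

Derivation:
Check each row:
  row 0: 2 empty cells -> not full
  row 1: 1 empty cell -> not full
  row 2: 0 empty cells -> FULL (clear)
  row 3: 3 empty cells -> not full
  row 4: 3 empty cells -> not full
  row 5: 6 empty cells -> not full
  row 6: 1 empty cell -> not full
  row 7: 1 empty cell -> not full
Total rows cleared: 1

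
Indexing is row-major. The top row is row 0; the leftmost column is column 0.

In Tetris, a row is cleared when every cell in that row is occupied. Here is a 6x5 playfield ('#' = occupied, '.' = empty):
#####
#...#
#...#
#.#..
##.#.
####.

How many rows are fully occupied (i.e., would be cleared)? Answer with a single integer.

Answer: 1

Derivation:
Check each row:
  row 0: 0 empty cells -> FULL (clear)
  row 1: 3 empty cells -> not full
  row 2: 3 empty cells -> not full
  row 3: 3 empty cells -> not full
  row 4: 2 empty cells -> not full
  row 5: 1 empty cell -> not full
Total rows cleared: 1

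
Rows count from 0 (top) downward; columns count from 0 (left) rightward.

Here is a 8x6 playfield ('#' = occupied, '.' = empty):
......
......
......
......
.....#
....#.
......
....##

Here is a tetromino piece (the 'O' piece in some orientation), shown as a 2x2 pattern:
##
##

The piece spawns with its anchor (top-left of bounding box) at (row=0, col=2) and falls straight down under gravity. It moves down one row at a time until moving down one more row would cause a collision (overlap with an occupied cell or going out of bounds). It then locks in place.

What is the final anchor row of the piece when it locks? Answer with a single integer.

Answer: 6

Derivation:
Spawn at (row=0, col=2). Try each row:
  row 0: fits
  row 1: fits
  row 2: fits
  row 3: fits
  row 4: fits
  row 5: fits
  row 6: fits
  row 7: blocked -> lock at row 6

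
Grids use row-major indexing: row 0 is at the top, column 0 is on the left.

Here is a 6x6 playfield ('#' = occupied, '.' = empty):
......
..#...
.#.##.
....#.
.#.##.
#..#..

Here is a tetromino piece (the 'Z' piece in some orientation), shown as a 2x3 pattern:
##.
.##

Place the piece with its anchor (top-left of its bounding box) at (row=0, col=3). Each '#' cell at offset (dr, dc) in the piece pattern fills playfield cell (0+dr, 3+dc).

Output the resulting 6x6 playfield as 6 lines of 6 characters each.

Fill (0+0,3+0) = (0,3)
Fill (0+0,3+1) = (0,4)
Fill (0+1,3+1) = (1,4)
Fill (0+1,3+2) = (1,5)

Answer: ...##.
..#.##
.#.##.
....#.
.#.##.
#..#..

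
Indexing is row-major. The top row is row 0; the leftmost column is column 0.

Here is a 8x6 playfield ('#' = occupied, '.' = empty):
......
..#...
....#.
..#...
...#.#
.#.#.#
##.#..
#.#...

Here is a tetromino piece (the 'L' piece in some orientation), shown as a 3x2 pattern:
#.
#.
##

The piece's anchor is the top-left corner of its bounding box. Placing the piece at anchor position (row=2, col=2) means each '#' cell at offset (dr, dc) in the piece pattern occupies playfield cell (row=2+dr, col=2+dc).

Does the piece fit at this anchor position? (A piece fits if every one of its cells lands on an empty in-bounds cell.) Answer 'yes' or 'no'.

Check each piece cell at anchor (2, 2):
  offset (0,0) -> (2,2): empty -> OK
  offset (1,0) -> (3,2): occupied ('#') -> FAIL
  offset (2,0) -> (4,2): empty -> OK
  offset (2,1) -> (4,3): occupied ('#') -> FAIL
All cells valid: no

Answer: no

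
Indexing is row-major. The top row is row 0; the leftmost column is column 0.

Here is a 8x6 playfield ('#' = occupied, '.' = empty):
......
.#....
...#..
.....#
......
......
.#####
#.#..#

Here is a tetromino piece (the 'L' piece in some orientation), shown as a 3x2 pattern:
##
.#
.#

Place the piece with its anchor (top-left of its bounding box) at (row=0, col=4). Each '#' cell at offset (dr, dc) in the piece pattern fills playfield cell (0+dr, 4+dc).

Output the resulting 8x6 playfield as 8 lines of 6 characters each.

Answer: ....##
.#...#
...#.#
.....#
......
......
.#####
#.#..#

Derivation:
Fill (0+0,4+0) = (0,4)
Fill (0+0,4+1) = (0,5)
Fill (0+1,4+1) = (1,5)
Fill (0+2,4+1) = (2,5)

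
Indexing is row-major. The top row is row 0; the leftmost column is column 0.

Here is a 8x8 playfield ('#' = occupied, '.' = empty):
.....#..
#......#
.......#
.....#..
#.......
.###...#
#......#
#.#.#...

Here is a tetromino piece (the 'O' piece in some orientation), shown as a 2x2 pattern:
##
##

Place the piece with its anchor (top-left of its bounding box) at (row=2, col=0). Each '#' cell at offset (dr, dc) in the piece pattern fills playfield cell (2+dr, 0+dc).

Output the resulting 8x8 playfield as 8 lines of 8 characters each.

Fill (2+0,0+0) = (2,0)
Fill (2+0,0+1) = (2,1)
Fill (2+1,0+0) = (3,0)
Fill (2+1,0+1) = (3,1)

Answer: .....#..
#......#
##.....#
##...#..
#.......
.###...#
#......#
#.#.#...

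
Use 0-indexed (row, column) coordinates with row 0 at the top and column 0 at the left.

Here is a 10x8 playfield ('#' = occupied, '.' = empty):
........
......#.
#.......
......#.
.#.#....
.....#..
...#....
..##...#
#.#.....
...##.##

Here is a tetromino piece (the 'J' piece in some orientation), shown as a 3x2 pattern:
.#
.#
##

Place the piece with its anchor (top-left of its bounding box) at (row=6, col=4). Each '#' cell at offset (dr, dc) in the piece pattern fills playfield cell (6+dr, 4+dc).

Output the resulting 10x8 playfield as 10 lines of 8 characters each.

Answer: ........
......#.
#.......
......#.
.#.#....
.....#..
...#.#..
..##.#.#
#.#.##..
...##.##

Derivation:
Fill (6+0,4+1) = (6,5)
Fill (6+1,4+1) = (7,5)
Fill (6+2,4+0) = (8,4)
Fill (6+2,4+1) = (8,5)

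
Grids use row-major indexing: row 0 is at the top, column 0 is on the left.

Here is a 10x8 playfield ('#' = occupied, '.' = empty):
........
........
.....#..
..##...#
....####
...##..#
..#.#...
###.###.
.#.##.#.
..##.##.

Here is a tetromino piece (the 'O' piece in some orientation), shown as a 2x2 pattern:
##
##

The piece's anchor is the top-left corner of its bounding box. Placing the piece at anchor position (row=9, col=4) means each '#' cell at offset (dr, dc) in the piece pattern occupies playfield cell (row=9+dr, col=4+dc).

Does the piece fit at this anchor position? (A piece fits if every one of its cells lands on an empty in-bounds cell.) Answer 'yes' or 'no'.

Answer: no

Derivation:
Check each piece cell at anchor (9, 4):
  offset (0,0) -> (9,4): empty -> OK
  offset (0,1) -> (9,5): occupied ('#') -> FAIL
  offset (1,0) -> (10,4): out of bounds -> FAIL
  offset (1,1) -> (10,5): out of bounds -> FAIL
All cells valid: no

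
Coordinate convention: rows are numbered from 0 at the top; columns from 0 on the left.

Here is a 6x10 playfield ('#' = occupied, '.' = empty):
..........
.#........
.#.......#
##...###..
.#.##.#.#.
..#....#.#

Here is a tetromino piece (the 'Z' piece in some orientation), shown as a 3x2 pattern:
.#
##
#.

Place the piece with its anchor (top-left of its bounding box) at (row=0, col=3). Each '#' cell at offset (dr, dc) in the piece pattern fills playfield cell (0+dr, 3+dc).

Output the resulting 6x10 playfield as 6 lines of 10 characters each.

Fill (0+0,3+1) = (0,4)
Fill (0+1,3+0) = (1,3)
Fill (0+1,3+1) = (1,4)
Fill (0+2,3+0) = (2,3)

Answer: ....#.....
.#.##.....
.#.#.....#
##...###..
.#.##.#.#.
..#....#.#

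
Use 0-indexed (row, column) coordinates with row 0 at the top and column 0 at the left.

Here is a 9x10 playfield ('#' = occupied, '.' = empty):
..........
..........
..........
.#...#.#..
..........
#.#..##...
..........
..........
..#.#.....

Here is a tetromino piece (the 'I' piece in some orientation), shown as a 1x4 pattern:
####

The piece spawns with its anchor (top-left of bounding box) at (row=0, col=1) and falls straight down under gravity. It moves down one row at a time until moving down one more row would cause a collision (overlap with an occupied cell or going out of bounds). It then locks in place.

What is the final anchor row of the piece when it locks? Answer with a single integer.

Answer: 2

Derivation:
Spawn at (row=0, col=1). Try each row:
  row 0: fits
  row 1: fits
  row 2: fits
  row 3: blocked -> lock at row 2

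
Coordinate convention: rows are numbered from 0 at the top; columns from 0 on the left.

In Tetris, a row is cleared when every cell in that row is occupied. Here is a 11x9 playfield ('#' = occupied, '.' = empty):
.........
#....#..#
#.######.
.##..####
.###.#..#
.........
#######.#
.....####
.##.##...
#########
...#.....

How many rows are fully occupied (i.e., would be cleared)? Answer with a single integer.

Check each row:
  row 0: 9 empty cells -> not full
  row 1: 6 empty cells -> not full
  row 2: 2 empty cells -> not full
  row 3: 3 empty cells -> not full
  row 4: 4 empty cells -> not full
  row 5: 9 empty cells -> not full
  row 6: 1 empty cell -> not full
  row 7: 5 empty cells -> not full
  row 8: 5 empty cells -> not full
  row 9: 0 empty cells -> FULL (clear)
  row 10: 8 empty cells -> not full
Total rows cleared: 1

Answer: 1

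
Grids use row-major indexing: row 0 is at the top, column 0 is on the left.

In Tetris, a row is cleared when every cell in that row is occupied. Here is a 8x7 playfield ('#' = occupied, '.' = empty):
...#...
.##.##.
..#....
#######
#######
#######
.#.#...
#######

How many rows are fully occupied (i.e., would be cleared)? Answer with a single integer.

Check each row:
  row 0: 6 empty cells -> not full
  row 1: 3 empty cells -> not full
  row 2: 6 empty cells -> not full
  row 3: 0 empty cells -> FULL (clear)
  row 4: 0 empty cells -> FULL (clear)
  row 5: 0 empty cells -> FULL (clear)
  row 6: 5 empty cells -> not full
  row 7: 0 empty cells -> FULL (clear)
Total rows cleared: 4

Answer: 4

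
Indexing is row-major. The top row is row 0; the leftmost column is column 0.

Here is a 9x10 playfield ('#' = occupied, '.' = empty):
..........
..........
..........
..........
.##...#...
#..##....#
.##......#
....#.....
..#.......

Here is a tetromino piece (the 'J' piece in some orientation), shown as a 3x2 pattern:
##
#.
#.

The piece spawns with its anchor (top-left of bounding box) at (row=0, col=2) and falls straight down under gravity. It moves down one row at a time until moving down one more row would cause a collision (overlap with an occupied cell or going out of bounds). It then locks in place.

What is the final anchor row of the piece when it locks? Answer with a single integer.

Answer: 1

Derivation:
Spawn at (row=0, col=2). Try each row:
  row 0: fits
  row 1: fits
  row 2: blocked -> lock at row 1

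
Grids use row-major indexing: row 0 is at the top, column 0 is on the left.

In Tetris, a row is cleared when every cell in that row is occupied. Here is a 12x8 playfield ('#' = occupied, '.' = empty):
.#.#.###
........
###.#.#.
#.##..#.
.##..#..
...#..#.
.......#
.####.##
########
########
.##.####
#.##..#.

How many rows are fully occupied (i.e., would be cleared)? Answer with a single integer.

Answer: 2

Derivation:
Check each row:
  row 0: 3 empty cells -> not full
  row 1: 8 empty cells -> not full
  row 2: 3 empty cells -> not full
  row 3: 4 empty cells -> not full
  row 4: 5 empty cells -> not full
  row 5: 6 empty cells -> not full
  row 6: 7 empty cells -> not full
  row 7: 2 empty cells -> not full
  row 8: 0 empty cells -> FULL (clear)
  row 9: 0 empty cells -> FULL (clear)
  row 10: 2 empty cells -> not full
  row 11: 4 empty cells -> not full
Total rows cleared: 2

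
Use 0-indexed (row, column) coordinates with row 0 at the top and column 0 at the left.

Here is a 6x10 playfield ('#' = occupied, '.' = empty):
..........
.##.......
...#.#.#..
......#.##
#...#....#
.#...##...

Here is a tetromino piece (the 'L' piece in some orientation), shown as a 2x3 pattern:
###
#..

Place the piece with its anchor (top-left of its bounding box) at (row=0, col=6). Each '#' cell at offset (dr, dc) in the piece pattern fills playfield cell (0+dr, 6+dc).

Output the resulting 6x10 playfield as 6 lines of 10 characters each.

Fill (0+0,6+0) = (0,6)
Fill (0+0,6+1) = (0,7)
Fill (0+0,6+2) = (0,8)
Fill (0+1,6+0) = (1,6)

Answer: ......###.
.##...#...
...#.#.#..
......#.##
#...#....#
.#...##...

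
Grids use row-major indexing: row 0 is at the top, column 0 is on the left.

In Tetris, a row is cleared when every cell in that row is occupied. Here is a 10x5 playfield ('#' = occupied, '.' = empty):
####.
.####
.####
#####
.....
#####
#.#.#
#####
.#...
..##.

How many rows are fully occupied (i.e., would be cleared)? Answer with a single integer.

Answer: 3

Derivation:
Check each row:
  row 0: 1 empty cell -> not full
  row 1: 1 empty cell -> not full
  row 2: 1 empty cell -> not full
  row 3: 0 empty cells -> FULL (clear)
  row 4: 5 empty cells -> not full
  row 5: 0 empty cells -> FULL (clear)
  row 6: 2 empty cells -> not full
  row 7: 0 empty cells -> FULL (clear)
  row 8: 4 empty cells -> not full
  row 9: 3 empty cells -> not full
Total rows cleared: 3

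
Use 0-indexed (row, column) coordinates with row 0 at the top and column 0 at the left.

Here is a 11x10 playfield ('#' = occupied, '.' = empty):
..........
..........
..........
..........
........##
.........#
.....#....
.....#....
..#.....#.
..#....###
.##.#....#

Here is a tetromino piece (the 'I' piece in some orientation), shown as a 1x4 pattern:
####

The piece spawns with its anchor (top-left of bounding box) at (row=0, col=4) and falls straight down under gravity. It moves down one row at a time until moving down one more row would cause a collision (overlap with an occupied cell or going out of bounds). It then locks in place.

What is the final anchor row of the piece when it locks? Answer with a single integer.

Answer: 5

Derivation:
Spawn at (row=0, col=4). Try each row:
  row 0: fits
  row 1: fits
  row 2: fits
  row 3: fits
  row 4: fits
  row 5: fits
  row 6: blocked -> lock at row 5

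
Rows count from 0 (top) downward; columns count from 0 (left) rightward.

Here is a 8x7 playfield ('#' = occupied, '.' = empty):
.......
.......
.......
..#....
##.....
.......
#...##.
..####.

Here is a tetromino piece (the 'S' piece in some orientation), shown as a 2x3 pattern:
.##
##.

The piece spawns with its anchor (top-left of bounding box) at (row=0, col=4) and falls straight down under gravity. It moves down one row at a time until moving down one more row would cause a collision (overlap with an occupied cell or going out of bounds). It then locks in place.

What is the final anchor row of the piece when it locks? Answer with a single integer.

Spawn at (row=0, col=4). Try each row:
  row 0: fits
  row 1: fits
  row 2: fits
  row 3: fits
  row 4: fits
  row 5: blocked -> lock at row 4

Answer: 4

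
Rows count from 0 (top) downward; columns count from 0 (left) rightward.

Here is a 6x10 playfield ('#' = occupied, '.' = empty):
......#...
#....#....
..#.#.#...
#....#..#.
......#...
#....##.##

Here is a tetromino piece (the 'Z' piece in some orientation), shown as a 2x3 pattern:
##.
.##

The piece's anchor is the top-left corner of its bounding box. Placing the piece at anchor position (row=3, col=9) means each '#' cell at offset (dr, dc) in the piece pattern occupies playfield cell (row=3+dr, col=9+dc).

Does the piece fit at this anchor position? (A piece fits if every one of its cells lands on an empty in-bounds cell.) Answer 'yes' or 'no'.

Answer: no

Derivation:
Check each piece cell at anchor (3, 9):
  offset (0,0) -> (3,9): empty -> OK
  offset (0,1) -> (3,10): out of bounds -> FAIL
  offset (1,1) -> (4,10): out of bounds -> FAIL
  offset (1,2) -> (4,11): out of bounds -> FAIL
All cells valid: no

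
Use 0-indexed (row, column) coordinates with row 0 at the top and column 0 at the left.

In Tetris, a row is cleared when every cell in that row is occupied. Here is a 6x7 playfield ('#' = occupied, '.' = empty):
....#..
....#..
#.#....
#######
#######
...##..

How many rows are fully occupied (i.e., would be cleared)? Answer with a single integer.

Answer: 2

Derivation:
Check each row:
  row 0: 6 empty cells -> not full
  row 1: 6 empty cells -> not full
  row 2: 5 empty cells -> not full
  row 3: 0 empty cells -> FULL (clear)
  row 4: 0 empty cells -> FULL (clear)
  row 5: 5 empty cells -> not full
Total rows cleared: 2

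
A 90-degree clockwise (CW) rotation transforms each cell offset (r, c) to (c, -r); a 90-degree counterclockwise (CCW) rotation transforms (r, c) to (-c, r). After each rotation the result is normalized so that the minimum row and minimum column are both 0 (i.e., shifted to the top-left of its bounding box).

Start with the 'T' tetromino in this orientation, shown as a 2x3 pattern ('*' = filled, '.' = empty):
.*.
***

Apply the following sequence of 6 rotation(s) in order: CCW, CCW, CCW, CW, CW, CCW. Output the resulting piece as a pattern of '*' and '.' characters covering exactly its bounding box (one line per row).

Answer: ***
.*.

Derivation:
Start:
.*.
***
After rotation 1 (CCW):
.*
**
.*
After rotation 2 (CCW):
***
.*.
After rotation 3 (CCW):
*.
**
*.
After rotation 4 (CW):
***
.*.
After rotation 5 (CW):
.*
**
.*
After rotation 6 (CCW):
***
.*.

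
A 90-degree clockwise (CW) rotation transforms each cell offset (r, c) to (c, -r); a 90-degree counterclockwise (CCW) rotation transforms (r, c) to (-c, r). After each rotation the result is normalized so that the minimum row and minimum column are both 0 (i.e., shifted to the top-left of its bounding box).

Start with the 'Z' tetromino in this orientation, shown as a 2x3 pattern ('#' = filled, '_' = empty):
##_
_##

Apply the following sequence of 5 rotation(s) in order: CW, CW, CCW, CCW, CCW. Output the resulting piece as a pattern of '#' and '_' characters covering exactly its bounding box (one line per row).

Answer: _#
##
#_

Derivation:
Start:
##_
_##
After rotation 1 (CW):
_#
##
#_
After rotation 2 (CW):
##_
_##
After rotation 3 (CCW):
_#
##
#_
After rotation 4 (CCW):
##_
_##
After rotation 5 (CCW):
_#
##
#_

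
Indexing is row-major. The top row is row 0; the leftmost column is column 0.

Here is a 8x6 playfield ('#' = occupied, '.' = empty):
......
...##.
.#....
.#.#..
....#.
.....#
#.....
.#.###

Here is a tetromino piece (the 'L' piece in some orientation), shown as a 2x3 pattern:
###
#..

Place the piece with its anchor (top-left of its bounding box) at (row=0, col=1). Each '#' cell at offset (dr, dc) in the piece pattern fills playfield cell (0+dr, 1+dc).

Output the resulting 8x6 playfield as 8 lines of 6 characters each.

Fill (0+0,1+0) = (0,1)
Fill (0+0,1+1) = (0,2)
Fill (0+0,1+2) = (0,3)
Fill (0+1,1+0) = (1,1)

Answer: .###..
.#.##.
.#....
.#.#..
....#.
.....#
#.....
.#.###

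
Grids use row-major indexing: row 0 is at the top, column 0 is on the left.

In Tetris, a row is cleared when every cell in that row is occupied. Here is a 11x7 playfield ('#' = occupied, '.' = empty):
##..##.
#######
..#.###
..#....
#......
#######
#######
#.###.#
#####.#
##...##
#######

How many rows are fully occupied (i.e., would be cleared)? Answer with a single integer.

Check each row:
  row 0: 3 empty cells -> not full
  row 1: 0 empty cells -> FULL (clear)
  row 2: 3 empty cells -> not full
  row 3: 6 empty cells -> not full
  row 4: 6 empty cells -> not full
  row 5: 0 empty cells -> FULL (clear)
  row 6: 0 empty cells -> FULL (clear)
  row 7: 2 empty cells -> not full
  row 8: 1 empty cell -> not full
  row 9: 3 empty cells -> not full
  row 10: 0 empty cells -> FULL (clear)
Total rows cleared: 4

Answer: 4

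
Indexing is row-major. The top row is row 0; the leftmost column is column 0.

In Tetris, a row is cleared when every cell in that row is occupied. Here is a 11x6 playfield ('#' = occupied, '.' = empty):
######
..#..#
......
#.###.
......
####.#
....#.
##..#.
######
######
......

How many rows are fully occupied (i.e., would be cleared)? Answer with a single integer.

Answer: 3

Derivation:
Check each row:
  row 0: 0 empty cells -> FULL (clear)
  row 1: 4 empty cells -> not full
  row 2: 6 empty cells -> not full
  row 3: 2 empty cells -> not full
  row 4: 6 empty cells -> not full
  row 5: 1 empty cell -> not full
  row 6: 5 empty cells -> not full
  row 7: 3 empty cells -> not full
  row 8: 0 empty cells -> FULL (clear)
  row 9: 0 empty cells -> FULL (clear)
  row 10: 6 empty cells -> not full
Total rows cleared: 3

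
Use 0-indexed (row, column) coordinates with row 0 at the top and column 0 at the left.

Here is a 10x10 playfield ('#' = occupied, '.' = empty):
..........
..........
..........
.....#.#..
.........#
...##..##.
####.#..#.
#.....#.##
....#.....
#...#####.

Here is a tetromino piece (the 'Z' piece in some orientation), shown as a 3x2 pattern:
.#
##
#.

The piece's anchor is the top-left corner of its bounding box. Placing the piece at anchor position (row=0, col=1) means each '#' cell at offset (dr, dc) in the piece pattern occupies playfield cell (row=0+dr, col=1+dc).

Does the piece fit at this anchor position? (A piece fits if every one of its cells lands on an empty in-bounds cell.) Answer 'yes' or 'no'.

Check each piece cell at anchor (0, 1):
  offset (0,1) -> (0,2): empty -> OK
  offset (1,0) -> (1,1): empty -> OK
  offset (1,1) -> (1,2): empty -> OK
  offset (2,0) -> (2,1): empty -> OK
All cells valid: yes

Answer: yes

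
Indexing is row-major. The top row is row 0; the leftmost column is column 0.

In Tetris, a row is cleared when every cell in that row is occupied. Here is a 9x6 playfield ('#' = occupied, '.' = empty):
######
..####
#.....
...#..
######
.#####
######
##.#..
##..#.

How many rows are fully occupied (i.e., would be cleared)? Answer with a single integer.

Check each row:
  row 0: 0 empty cells -> FULL (clear)
  row 1: 2 empty cells -> not full
  row 2: 5 empty cells -> not full
  row 3: 5 empty cells -> not full
  row 4: 0 empty cells -> FULL (clear)
  row 5: 1 empty cell -> not full
  row 6: 0 empty cells -> FULL (clear)
  row 7: 3 empty cells -> not full
  row 8: 3 empty cells -> not full
Total rows cleared: 3

Answer: 3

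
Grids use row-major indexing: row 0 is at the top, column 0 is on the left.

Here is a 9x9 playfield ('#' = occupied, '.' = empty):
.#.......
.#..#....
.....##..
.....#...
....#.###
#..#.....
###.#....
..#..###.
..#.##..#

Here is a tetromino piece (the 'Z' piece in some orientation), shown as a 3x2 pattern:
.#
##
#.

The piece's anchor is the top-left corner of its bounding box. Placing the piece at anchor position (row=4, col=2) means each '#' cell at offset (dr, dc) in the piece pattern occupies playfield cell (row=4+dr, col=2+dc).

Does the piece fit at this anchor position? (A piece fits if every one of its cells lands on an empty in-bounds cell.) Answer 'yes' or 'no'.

Check each piece cell at anchor (4, 2):
  offset (0,1) -> (4,3): empty -> OK
  offset (1,0) -> (5,2): empty -> OK
  offset (1,1) -> (5,3): occupied ('#') -> FAIL
  offset (2,0) -> (6,2): occupied ('#') -> FAIL
All cells valid: no

Answer: no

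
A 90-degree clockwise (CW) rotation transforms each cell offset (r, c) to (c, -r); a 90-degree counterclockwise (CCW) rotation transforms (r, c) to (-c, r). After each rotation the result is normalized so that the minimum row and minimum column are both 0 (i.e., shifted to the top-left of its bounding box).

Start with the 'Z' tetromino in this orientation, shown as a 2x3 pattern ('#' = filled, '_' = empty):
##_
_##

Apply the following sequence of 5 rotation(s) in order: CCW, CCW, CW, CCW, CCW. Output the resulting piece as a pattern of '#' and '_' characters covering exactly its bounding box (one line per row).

Answer: _#
##
#_

Derivation:
Start:
##_
_##
After rotation 1 (CCW):
_#
##
#_
After rotation 2 (CCW):
##_
_##
After rotation 3 (CW):
_#
##
#_
After rotation 4 (CCW):
##_
_##
After rotation 5 (CCW):
_#
##
#_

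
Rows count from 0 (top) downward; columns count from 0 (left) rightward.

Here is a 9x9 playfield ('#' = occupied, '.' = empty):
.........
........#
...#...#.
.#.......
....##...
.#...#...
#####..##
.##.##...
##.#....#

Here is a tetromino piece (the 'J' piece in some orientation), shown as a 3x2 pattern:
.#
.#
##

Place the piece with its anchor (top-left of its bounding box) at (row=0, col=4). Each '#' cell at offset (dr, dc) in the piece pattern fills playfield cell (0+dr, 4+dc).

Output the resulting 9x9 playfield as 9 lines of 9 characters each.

Fill (0+0,4+1) = (0,5)
Fill (0+1,4+1) = (1,5)
Fill (0+2,4+0) = (2,4)
Fill (0+2,4+1) = (2,5)

Answer: .....#...
.....#..#
...###.#.
.#.......
....##...
.#...#...
#####..##
.##.##...
##.#....#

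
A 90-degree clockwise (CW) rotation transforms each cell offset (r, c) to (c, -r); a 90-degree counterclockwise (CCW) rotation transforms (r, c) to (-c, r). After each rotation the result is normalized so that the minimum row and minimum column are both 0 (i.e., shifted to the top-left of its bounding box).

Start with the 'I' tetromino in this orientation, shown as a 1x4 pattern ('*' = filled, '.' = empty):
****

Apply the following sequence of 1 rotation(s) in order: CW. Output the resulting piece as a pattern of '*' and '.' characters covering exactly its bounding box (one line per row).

Start:
****
After rotation 1 (CW):
*
*
*
*

Answer: *
*
*
*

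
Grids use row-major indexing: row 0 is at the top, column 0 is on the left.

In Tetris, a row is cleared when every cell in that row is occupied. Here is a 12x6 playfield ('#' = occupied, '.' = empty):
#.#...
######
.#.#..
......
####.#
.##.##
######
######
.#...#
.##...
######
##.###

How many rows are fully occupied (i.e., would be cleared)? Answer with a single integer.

Check each row:
  row 0: 4 empty cells -> not full
  row 1: 0 empty cells -> FULL (clear)
  row 2: 4 empty cells -> not full
  row 3: 6 empty cells -> not full
  row 4: 1 empty cell -> not full
  row 5: 2 empty cells -> not full
  row 6: 0 empty cells -> FULL (clear)
  row 7: 0 empty cells -> FULL (clear)
  row 8: 4 empty cells -> not full
  row 9: 4 empty cells -> not full
  row 10: 0 empty cells -> FULL (clear)
  row 11: 1 empty cell -> not full
Total rows cleared: 4

Answer: 4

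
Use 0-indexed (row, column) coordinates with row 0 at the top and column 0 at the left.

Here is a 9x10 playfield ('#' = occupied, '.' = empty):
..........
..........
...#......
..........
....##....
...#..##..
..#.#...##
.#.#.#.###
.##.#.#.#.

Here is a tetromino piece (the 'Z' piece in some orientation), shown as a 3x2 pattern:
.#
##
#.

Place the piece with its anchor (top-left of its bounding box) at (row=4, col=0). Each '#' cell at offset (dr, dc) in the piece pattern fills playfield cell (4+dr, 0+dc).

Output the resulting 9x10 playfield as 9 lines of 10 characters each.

Fill (4+0,0+1) = (4,1)
Fill (4+1,0+0) = (5,0)
Fill (4+1,0+1) = (5,1)
Fill (4+2,0+0) = (6,0)

Answer: ..........
..........
...#......
..........
.#..##....
##.#..##..
#.#.#...##
.#.#.#.###
.##.#.#.#.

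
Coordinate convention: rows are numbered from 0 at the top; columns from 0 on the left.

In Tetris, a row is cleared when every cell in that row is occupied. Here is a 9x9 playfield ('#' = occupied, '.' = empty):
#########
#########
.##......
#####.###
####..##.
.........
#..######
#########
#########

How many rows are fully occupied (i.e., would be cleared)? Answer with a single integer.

Answer: 4

Derivation:
Check each row:
  row 0: 0 empty cells -> FULL (clear)
  row 1: 0 empty cells -> FULL (clear)
  row 2: 7 empty cells -> not full
  row 3: 1 empty cell -> not full
  row 4: 3 empty cells -> not full
  row 5: 9 empty cells -> not full
  row 6: 2 empty cells -> not full
  row 7: 0 empty cells -> FULL (clear)
  row 8: 0 empty cells -> FULL (clear)
Total rows cleared: 4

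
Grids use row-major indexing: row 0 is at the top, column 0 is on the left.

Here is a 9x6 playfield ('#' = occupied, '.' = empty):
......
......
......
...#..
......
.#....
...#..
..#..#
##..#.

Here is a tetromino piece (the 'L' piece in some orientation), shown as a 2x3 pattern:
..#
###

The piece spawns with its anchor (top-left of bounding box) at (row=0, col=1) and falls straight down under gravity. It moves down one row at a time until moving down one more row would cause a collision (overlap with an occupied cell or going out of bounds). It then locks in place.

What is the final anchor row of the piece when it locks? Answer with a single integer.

Answer: 1

Derivation:
Spawn at (row=0, col=1). Try each row:
  row 0: fits
  row 1: fits
  row 2: blocked -> lock at row 1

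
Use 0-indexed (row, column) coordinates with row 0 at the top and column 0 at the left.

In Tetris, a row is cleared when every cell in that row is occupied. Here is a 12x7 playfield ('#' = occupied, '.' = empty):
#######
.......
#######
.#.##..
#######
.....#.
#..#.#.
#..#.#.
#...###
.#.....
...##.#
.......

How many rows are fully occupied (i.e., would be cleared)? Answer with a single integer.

Answer: 3

Derivation:
Check each row:
  row 0: 0 empty cells -> FULL (clear)
  row 1: 7 empty cells -> not full
  row 2: 0 empty cells -> FULL (clear)
  row 3: 4 empty cells -> not full
  row 4: 0 empty cells -> FULL (clear)
  row 5: 6 empty cells -> not full
  row 6: 4 empty cells -> not full
  row 7: 4 empty cells -> not full
  row 8: 3 empty cells -> not full
  row 9: 6 empty cells -> not full
  row 10: 4 empty cells -> not full
  row 11: 7 empty cells -> not full
Total rows cleared: 3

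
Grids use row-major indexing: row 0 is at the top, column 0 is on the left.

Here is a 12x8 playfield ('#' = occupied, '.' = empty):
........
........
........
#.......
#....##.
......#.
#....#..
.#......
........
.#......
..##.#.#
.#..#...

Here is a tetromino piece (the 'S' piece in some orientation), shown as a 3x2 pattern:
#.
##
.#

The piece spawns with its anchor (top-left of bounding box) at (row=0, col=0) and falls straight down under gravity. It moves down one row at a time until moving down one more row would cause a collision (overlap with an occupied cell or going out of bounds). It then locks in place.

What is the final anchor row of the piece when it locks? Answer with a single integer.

Answer: 1

Derivation:
Spawn at (row=0, col=0). Try each row:
  row 0: fits
  row 1: fits
  row 2: blocked -> lock at row 1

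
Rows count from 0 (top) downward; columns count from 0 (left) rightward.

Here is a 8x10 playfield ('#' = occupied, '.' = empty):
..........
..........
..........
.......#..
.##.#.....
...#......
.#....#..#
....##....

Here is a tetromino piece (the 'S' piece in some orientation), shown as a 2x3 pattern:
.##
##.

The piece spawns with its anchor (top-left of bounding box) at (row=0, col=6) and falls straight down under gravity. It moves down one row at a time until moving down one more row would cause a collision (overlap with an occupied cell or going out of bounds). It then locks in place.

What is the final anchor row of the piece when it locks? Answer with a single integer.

Spawn at (row=0, col=6). Try each row:
  row 0: fits
  row 1: fits
  row 2: blocked -> lock at row 1

Answer: 1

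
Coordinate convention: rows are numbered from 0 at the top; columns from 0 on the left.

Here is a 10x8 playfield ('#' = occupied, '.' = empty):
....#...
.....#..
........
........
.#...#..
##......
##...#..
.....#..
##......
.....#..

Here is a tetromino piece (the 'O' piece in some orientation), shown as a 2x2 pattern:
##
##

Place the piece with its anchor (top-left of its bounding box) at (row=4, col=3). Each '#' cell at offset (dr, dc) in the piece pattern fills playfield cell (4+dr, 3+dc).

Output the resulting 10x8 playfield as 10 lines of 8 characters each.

Answer: ....#...
.....#..
........
........
.#.###..
##.##...
##...#..
.....#..
##......
.....#..

Derivation:
Fill (4+0,3+0) = (4,3)
Fill (4+0,3+1) = (4,4)
Fill (4+1,3+0) = (5,3)
Fill (4+1,3+1) = (5,4)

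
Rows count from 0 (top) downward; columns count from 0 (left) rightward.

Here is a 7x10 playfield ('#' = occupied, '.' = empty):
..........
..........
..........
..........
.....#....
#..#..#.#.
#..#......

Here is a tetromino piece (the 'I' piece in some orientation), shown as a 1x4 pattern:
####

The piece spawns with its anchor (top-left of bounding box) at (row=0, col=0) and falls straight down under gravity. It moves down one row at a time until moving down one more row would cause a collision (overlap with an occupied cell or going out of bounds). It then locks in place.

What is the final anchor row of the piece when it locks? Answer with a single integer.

Spawn at (row=0, col=0). Try each row:
  row 0: fits
  row 1: fits
  row 2: fits
  row 3: fits
  row 4: fits
  row 5: blocked -> lock at row 4

Answer: 4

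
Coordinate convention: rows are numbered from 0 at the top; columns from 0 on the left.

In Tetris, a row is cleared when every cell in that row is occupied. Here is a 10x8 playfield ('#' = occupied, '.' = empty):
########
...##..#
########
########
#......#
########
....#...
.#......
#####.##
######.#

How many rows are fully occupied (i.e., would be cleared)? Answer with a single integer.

Answer: 4

Derivation:
Check each row:
  row 0: 0 empty cells -> FULL (clear)
  row 1: 5 empty cells -> not full
  row 2: 0 empty cells -> FULL (clear)
  row 3: 0 empty cells -> FULL (clear)
  row 4: 6 empty cells -> not full
  row 5: 0 empty cells -> FULL (clear)
  row 6: 7 empty cells -> not full
  row 7: 7 empty cells -> not full
  row 8: 1 empty cell -> not full
  row 9: 1 empty cell -> not full
Total rows cleared: 4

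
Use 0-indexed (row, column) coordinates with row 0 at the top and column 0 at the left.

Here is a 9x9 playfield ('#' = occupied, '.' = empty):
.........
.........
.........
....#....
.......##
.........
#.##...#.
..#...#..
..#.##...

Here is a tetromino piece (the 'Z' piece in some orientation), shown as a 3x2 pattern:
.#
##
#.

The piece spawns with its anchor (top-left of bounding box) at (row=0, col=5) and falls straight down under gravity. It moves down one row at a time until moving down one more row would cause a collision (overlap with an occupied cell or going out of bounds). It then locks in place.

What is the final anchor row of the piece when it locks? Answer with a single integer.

Spawn at (row=0, col=5). Try each row:
  row 0: fits
  row 1: fits
  row 2: fits
  row 3: fits
  row 4: fits
  row 5: fits
  row 6: blocked -> lock at row 5

Answer: 5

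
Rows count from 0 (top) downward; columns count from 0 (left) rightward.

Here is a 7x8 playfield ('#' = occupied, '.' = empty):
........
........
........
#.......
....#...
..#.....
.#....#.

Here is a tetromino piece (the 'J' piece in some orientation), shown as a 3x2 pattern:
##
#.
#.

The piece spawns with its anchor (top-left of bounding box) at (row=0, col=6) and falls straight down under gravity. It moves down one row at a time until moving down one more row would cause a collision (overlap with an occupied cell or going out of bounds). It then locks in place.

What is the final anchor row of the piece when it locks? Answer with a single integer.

Spawn at (row=0, col=6). Try each row:
  row 0: fits
  row 1: fits
  row 2: fits
  row 3: fits
  row 4: blocked -> lock at row 3

Answer: 3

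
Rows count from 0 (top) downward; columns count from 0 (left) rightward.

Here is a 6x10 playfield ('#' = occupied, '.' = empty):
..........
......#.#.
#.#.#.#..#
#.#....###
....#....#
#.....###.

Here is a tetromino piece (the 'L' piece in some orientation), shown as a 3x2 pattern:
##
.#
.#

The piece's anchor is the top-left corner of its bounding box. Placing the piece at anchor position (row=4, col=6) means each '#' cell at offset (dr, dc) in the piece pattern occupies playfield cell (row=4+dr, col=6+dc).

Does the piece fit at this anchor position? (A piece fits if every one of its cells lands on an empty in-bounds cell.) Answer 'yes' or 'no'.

Answer: no

Derivation:
Check each piece cell at anchor (4, 6):
  offset (0,0) -> (4,6): empty -> OK
  offset (0,1) -> (4,7): empty -> OK
  offset (1,1) -> (5,7): occupied ('#') -> FAIL
  offset (2,1) -> (6,7): out of bounds -> FAIL
All cells valid: no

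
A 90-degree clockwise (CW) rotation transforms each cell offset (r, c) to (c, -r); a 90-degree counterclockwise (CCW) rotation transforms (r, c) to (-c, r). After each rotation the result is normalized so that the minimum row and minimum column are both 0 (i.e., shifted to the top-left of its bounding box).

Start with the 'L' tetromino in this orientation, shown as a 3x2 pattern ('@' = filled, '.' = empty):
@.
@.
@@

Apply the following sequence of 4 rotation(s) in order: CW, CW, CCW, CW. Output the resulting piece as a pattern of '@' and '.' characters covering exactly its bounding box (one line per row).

Start:
@.
@.
@@
After rotation 1 (CW):
@@@
@..
After rotation 2 (CW):
@@
.@
.@
After rotation 3 (CCW):
@@@
@..
After rotation 4 (CW):
@@
.@
.@

Answer: @@
.@
.@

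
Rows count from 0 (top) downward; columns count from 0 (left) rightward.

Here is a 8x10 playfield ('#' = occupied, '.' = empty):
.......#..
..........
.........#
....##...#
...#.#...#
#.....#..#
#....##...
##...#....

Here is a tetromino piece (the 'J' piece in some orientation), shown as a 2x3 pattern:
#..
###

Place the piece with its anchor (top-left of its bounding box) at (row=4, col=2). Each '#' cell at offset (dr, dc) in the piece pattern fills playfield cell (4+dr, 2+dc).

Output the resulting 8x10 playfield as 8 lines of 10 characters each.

Fill (4+0,2+0) = (4,2)
Fill (4+1,2+0) = (5,2)
Fill (4+1,2+1) = (5,3)
Fill (4+1,2+2) = (5,4)

Answer: .......#..
..........
.........#
....##...#
..##.#...#
#.###.#..#
#....##...
##...#....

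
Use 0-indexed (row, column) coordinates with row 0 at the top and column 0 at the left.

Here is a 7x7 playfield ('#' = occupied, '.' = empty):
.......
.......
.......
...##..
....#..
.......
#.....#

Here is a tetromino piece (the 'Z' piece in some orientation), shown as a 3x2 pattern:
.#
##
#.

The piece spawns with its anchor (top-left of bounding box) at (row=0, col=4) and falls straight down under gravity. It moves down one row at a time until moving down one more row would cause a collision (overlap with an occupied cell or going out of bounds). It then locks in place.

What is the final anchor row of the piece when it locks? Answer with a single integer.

Answer: 0

Derivation:
Spawn at (row=0, col=4). Try each row:
  row 0: fits
  row 1: blocked -> lock at row 0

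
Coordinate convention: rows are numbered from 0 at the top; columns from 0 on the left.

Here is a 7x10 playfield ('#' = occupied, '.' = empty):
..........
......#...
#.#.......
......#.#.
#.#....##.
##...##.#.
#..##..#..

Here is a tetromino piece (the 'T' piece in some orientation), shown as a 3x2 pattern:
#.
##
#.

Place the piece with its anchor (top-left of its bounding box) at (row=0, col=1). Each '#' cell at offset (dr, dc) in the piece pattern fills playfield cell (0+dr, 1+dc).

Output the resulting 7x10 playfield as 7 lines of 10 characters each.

Fill (0+0,1+0) = (0,1)
Fill (0+1,1+0) = (1,1)
Fill (0+1,1+1) = (1,2)
Fill (0+2,1+0) = (2,1)

Answer: .#........
.##...#...
###.......
......#.#.
#.#....##.
##...##.#.
#..##..#..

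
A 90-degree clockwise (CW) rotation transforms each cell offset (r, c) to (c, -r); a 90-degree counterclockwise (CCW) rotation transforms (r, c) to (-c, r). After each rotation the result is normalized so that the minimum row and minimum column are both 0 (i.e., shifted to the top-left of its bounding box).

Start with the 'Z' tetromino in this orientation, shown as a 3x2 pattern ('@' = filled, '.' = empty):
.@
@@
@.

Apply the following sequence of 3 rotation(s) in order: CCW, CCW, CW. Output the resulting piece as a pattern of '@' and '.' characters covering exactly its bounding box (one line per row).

Start:
.@
@@
@.
After rotation 1 (CCW):
@@.
.@@
After rotation 2 (CCW):
.@
@@
@.
After rotation 3 (CW):
@@.
.@@

Answer: @@.
.@@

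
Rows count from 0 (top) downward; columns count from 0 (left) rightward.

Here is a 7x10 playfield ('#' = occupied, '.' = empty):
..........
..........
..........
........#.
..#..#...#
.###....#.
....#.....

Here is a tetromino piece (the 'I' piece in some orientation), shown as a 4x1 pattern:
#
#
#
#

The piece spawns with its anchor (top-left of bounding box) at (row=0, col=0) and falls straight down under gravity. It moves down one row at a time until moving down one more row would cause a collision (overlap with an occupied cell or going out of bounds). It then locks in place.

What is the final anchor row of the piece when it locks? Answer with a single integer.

Spawn at (row=0, col=0). Try each row:
  row 0: fits
  row 1: fits
  row 2: fits
  row 3: fits
  row 4: blocked -> lock at row 3

Answer: 3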